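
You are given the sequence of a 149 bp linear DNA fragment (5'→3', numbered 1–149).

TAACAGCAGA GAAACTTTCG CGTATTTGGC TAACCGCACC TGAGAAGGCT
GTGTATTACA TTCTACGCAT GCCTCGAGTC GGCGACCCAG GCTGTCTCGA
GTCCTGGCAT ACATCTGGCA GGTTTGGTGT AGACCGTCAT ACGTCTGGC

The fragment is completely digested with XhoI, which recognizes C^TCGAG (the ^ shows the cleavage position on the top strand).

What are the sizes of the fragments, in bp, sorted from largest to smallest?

73, 53, 23 bp

XhoI sites (CTCGAG) start at positions 73, 96.
XhoI cuts after the first base of each site, so after positions 73, 96.
Linear molecule, 2 cuts → 3 fragments:
  1–73 → 73 bp
  74–96 → 23 bp
  97–149 → 53 bp
Sorted largest to smallest: 73, 53, 23 bp.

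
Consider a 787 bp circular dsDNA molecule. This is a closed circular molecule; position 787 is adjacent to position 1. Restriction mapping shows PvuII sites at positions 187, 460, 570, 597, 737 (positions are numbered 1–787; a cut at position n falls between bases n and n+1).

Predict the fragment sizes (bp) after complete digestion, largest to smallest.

273, 237, 140, 110, 27 bp

Circular molecule, 5 cuts → 5 fragments:
  460 − 187 = 273 bp
  570 − 460 = 110 bp
  597 − 570 = 27 bp
  737 − 597 = 140 bp
  wrap: 787 − 737 + 187 = 237 bp
Sorted largest to smallest: 273, 237, 140, 110, 27 bp.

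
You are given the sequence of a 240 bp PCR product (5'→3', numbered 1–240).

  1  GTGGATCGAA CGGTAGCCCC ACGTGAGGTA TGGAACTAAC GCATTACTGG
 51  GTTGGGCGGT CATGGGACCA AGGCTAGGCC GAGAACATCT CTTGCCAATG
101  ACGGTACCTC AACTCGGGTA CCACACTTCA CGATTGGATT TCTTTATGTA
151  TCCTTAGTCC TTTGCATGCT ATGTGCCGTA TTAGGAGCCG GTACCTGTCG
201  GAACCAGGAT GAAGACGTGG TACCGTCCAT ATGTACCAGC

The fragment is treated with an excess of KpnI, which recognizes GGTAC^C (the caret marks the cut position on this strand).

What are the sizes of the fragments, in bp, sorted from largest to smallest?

107, 73, 29, 17, 14 bp

KpnI sites (GGTACC) start at positions 103, 117, 190, 219.
KpnI cuts after base 5 of each site (before the last base), so after positions 107, 121, 194, 223.
Linear molecule, 4 cuts → 5 fragments:
  1–107 → 107 bp
  108–121 → 14 bp
  122–194 → 73 bp
  195–223 → 29 bp
  224–240 → 17 bp
Sorted largest to smallest: 107, 73, 29, 17, 14 bp.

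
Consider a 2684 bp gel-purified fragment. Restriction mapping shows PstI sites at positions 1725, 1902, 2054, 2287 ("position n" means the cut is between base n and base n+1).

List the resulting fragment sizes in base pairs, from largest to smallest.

1725, 397, 233, 177, 152 bp

Linear molecule, 4 cuts → 5 fragments:
  1725 − 0 = 1725 bp
  1902 − 1725 = 177 bp
  2054 − 1902 = 152 bp
  2287 − 2054 = 233 bp
  2684 − 2287 = 397 bp
Sorted largest to smallest: 1725, 397, 233, 177, 152 bp.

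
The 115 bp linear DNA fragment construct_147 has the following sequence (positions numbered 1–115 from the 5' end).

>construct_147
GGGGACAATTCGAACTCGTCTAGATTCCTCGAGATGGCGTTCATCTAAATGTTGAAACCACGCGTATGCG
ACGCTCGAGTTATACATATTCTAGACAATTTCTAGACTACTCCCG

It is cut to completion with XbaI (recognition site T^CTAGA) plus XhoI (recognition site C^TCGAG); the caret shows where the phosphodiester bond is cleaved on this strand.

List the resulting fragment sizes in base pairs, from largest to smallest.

XbaI sites (TCTAGA) start at positions 19, 90, 101.
XbaI cuts after the first base of each site, so after positions 19, 90, 101.
XhoI sites (CTCGAG) start at positions 28, 74.
XhoI cuts after the first base of each site, so after positions 28, 74.
Combined cut positions: 19, 28, 74, 90, 101.
Linear molecule, 5 cuts → 6 fragments:
  1–19 → 19 bp
  20–28 → 9 bp
  29–74 → 46 bp
  75–90 → 16 bp
  91–101 → 11 bp
  102–115 → 14 bp
Sorted largest to smallest: 46, 19, 16, 14, 11, 9 bp.

46, 19, 16, 14, 11, 9 bp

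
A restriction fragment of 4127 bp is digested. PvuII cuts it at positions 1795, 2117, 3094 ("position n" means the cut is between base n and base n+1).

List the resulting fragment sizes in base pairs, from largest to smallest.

Linear molecule, 3 cuts → 4 fragments:
  1795 − 0 = 1795 bp
  2117 − 1795 = 322 bp
  3094 − 2117 = 977 bp
  4127 − 3094 = 1033 bp
Sorted largest to smallest: 1795, 1033, 977, 322 bp.

1795, 1033, 977, 322 bp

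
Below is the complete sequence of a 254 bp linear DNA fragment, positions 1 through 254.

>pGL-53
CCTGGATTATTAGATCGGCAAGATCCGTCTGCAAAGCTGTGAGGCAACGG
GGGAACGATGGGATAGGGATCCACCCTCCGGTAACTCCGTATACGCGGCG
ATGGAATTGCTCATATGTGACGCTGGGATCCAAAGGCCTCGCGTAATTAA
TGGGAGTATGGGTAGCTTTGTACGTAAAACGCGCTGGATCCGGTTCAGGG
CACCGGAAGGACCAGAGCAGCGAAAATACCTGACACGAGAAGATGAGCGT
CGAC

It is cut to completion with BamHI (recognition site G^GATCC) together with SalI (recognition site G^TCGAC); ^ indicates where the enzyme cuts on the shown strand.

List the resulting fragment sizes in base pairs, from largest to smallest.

BamHI sites (GGATCC) start at positions 67, 126, 186.
BamHI cuts after the first base of each site, so after positions 67, 126, 186.
The SalI site (GTCGAC) starts at position 249.
SalI cuts after the first base of each site, so after position 249.
Combined cut positions: 67, 126, 186, 249.
Linear molecule, 4 cuts → 5 fragments:
  1–67 → 67 bp
  68–126 → 59 bp
  127–186 → 60 bp
  187–249 → 63 bp
  250–254 → 5 bp
Sorted largest to smallest: 67, 63, 60, 59, 5 bp.

67, 63, 60, 59, 5 bp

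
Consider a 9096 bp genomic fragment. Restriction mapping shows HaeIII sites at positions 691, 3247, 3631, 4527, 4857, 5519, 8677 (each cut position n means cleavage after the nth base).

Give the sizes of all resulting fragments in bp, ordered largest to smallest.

3158, 2556, 896, 691, 662, 419, 384, 330 bp

Linear molecule, 7 cuts → 8 fragments:
  691 − 0 = 691 bp
  3247 − 691 = 2556 bp
  3631 − 3247 = 384 bp
  4527 − 3631 = 896 bp
  4857 − 4527 = 330 bp
  5519 − 4857 = 662 bp
  8677 − 5519 = 3158 bp
  9096 − 8677 = 419 bp
Sorted largest to smallest: 3158, 2556, 896, 691, 662, 419, 384, 330 bp.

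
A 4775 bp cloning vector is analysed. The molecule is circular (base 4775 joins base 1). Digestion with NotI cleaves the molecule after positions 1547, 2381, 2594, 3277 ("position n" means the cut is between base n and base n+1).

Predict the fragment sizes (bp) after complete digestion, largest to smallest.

3045, 834, 683, 213 bp

Circular molecule, 4 cuts → 4 fragments:
  2381 − 1547 = 834 bp
  2594 − 2381 = 213 bp
  3277 − 2594 = 683 bp
  wrap: 4775 − 3277 + 1547 = 3045 bp
Sorted largest to smallest: 3045, 834, 683, 213 bp.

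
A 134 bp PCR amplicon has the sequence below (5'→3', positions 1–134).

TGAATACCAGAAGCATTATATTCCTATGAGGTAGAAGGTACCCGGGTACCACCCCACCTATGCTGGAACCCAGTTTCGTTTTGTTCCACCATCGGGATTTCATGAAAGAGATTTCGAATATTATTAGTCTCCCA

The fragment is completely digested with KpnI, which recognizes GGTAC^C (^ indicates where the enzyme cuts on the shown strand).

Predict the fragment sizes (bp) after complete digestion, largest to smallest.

KpnI sites (GGTACC) start at positions 37, 45.
KpnI cuts after base 5 of each site (before the last base), so after positions 41, 49.
Linear molecule, 2 cuts → 3 fragments:
  1–41 → 41 bp
  42–49 → 8 bp
  50–134 → 85 bp
Sorted largest to smallest: 85, 41, 8 bp.

85, 41, 8 bp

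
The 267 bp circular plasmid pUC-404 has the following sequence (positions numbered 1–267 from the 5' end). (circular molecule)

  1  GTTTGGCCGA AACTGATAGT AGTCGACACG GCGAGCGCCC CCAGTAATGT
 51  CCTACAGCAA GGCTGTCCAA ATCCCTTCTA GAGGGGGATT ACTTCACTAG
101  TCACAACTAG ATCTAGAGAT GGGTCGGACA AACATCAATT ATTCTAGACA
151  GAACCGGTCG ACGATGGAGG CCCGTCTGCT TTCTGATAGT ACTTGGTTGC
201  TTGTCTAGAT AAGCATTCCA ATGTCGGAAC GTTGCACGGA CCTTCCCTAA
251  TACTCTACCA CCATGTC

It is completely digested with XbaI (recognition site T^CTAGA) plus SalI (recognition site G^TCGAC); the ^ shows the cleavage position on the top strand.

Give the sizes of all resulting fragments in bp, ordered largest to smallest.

XbaI sites (TCTAGA) start at positions 77, 112, 143, 204.
XbaI cuts after the first base of each site, so after positions 77, 112, 143, 204.
SalI sites (GTCGAC) start at positions 22, 157.
SalI cuts after the first base of each site, so after positions 22, 157.
Combined cut positions: 22, 77, 112, 143, 157, 204.
Circular molecule, 6 cuts → 6 fragments:
  23–77 → 55 bp
  78–112 → 35 bp
  113–143 → 31 bp
  144–157 → 14 bp
  158–204 → 47 bp
  205–267 then 1–22 → 63 + 22 = 85 bp
Sorted largest to smallest: 85, 55, 47, 35, 31, 14 bp.

85, 55, 47, 35, 31, 14 bp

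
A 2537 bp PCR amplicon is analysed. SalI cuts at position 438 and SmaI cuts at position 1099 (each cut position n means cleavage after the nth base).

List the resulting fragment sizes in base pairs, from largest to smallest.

Combined cut positions (sorted): 438, 1099.
Linear molecule, 2 cuts → 3 fragments:
  438 − 0 = 438 bp
  1099 − 438 = 661 bp
  2537 − 1099 = 1438 bp
Sorted largest to smallest: 1438, 661, 438 bp.

1438, 661, 438 bp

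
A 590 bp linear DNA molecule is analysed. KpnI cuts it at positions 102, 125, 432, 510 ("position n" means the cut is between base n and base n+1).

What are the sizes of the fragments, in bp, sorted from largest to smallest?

Linear molecule, 4 cuts → 5 fragments:
  102 − 0 = 102 bp
  125 − 102 = 23 bp
  432 − 125 = 307 bp
  510 − 432 = 78 bp
  590 − 510 = 80 bp
Sorted largest to smallest: 307, 102, 80, 78, 23 bp.

307, 102, 80, 78, 23 bp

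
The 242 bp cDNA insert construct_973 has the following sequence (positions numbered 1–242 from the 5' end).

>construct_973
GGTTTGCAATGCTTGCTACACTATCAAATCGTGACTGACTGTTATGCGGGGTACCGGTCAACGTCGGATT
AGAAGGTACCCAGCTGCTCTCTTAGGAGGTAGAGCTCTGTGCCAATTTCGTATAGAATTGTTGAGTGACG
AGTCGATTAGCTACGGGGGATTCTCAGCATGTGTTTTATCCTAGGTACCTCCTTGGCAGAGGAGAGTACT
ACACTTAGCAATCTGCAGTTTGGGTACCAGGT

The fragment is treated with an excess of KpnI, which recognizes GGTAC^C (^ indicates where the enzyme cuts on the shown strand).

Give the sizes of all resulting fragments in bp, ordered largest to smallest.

109, 54, 49, 25, 5 bp

KpnI sites (GGTACC) start at positions 50, 75, 184, 233.
KpnI cuts after base 5 of each site (before the last base), so after positions 54, 79, 188, 237.
Linear molecule, 4 cuts → 5 fragments:
  1–54 → 54 bp
  55–79 → 25 bp
  80–188 → 109 bp
  189–237 → 49 bp
  238–242 → 5 bp
Sorted largest to smallest: 109, 54, 49, 25, 5 bp.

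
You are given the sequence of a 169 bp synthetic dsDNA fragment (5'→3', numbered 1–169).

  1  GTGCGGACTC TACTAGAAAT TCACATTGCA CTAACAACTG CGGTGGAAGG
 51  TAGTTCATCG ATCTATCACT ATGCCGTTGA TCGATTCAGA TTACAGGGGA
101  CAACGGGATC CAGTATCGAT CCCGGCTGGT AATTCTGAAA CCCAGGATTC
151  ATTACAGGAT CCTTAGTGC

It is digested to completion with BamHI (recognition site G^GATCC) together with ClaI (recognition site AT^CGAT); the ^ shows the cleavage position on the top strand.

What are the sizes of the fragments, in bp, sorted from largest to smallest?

BamHI sites (GGATCC) start at positions 106, 157.
BamHI cuts after the first base of each site, so after positions 106, 157.
ClaI sites (ATCGAT) start at positions 57, 80, 115.
ClaI cuts after base 2 of each site, so after positions 58, 81, 116.
Combined cut positions: 58, 81, 106, 116, 157.
Linear molecule, 5 cuts → 6 fragments:
  1–58 → 58 bp
  59–81 → 23 bp
  82–106 → 25 bp
  107–116 → 10 bp
  117–157 → 41 bp
  158–169 → 12 bp
Sorted largest to smallest: 58, 41, 25, 23, 12, 10 bp.

58, 41, 25, 23, 12, 10 bp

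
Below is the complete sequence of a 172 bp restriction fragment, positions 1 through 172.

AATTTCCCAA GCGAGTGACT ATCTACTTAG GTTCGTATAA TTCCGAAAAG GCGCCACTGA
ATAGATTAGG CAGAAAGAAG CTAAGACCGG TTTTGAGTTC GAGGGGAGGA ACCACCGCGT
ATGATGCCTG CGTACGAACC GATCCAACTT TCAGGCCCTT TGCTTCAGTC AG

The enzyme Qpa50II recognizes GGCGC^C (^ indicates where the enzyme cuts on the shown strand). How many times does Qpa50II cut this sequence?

1

GGCGCC occurs starting at position 50.
Qpa50II cuts at 1 site.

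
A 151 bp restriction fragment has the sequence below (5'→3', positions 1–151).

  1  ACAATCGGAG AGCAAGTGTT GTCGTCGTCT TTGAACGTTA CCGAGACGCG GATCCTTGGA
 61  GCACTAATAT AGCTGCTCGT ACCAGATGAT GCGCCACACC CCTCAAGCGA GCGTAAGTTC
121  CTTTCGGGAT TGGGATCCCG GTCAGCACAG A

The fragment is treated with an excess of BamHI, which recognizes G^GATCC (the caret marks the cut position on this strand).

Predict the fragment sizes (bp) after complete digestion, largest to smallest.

BamHI sites (GGATCC) start at positions 50, 133.
BamHI cuts after the first base of each site, so after positions 50, 133.
Linear molecule, 2 cuts → 3 fragments:
  1–50 → 50 bp
  51–133 → 83 bp
  134–151 → 18 bp
Sorted largest to smallest: 83, 50, 18 bp.

83, 50, 18 bp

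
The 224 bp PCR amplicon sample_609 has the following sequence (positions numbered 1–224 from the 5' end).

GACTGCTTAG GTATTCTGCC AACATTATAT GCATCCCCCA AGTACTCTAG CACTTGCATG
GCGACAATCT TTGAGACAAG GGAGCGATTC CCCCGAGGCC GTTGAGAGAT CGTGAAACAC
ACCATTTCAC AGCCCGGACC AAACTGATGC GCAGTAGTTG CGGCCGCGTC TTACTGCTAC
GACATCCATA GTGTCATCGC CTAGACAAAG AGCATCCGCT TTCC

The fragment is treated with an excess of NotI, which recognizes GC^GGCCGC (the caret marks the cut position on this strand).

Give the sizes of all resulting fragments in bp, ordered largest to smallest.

161, 63 bp

The NotI site (GCGGCCGC) starts at position 160.
NotI cuts after base 2 of each site, so after position 161.
Linear molecule, 1 cut → 2 fragments:
  1–161 → 161 bp
  162–224 → 63 bp
Sorted largest to smallest: 161, 63 bp.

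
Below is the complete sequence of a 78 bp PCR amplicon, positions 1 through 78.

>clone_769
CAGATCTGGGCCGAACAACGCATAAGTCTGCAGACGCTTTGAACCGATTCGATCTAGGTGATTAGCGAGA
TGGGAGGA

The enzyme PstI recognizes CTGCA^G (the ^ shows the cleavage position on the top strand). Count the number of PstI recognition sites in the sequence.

CTGCAG occurs starting at position 28.
PstI cuts at 1 site.

1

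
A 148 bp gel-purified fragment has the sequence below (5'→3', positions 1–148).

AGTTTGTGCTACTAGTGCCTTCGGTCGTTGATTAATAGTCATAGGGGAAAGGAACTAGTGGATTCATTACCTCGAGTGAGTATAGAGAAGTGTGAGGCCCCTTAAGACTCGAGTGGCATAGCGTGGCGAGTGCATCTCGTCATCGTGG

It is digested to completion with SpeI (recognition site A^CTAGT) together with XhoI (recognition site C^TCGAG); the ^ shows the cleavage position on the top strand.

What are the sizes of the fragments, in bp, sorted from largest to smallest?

43, 40, 37, 17, 11 bp

SpeI sites (ACTAGT) start at positions 11, 54.
SpeI cuts after the first base of each site, so after positions 11, 54.
XhoI sites (CTCGAG) start at positions 71, 108.
XhoI cuts after the first base of each site, so after positions 71, 108.
Combined cut positions: 11, 54, 71, 108.
Linear molecule, 4 cuts → 5 fragments:
  1–11 → 11 bp
  12–54 → 43 bp
  55–71 → 17 bp
  72–108 → 37 bp
  109–148 → 40 bp
Sorted largest to smallest: 43, 40, 37, 17, 11 bp.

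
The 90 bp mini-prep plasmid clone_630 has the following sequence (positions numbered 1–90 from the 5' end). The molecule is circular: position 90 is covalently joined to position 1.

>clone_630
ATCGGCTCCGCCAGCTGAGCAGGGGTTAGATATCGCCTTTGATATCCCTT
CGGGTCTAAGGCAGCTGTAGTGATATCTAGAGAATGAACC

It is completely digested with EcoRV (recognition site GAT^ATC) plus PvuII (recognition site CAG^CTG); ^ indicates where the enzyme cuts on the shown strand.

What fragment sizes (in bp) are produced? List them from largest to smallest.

EcoRV sites (GATATC) start at positions 29, 41, 72.
EcoRV cuts after base 3 of each site, so after positions 31, 43, 74.
PvuII sites (CAGCTG) start at positions 12, 62.
PvuII cuts after base 3 of each site, so after positions 14, 64.
Combined cut positions: 14, 31, 43, 64, 74.
Circular molecule, 5 cuts → 5 fragments:
  15–31 → 17 bp
  32–43 → 12 bp
  44–64 → 21 bp
  65–74 → 10 bp
  75–90 then 1–14 → 16 + 14 = 30 bp
Sorted largest to smallest: 30, 21, 17, 12, 10 bp.

30, 21, 17, 12, 10 bp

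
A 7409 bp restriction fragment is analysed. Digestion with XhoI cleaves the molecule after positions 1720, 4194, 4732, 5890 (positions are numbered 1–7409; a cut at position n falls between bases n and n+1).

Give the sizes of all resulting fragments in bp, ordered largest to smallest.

Linear molecule, 4 cuts → 5 fragments:
  1720 − 0 = 1720 bp
  4194 − 1720 = 2474 bp
  4732 − 4194 = 538 bp
  5890 − 4732 = 1158 bp
  7409 − 5890 = 1519 bp
Sorted largest to smallest: 2474, 1720, 1519, 1158, 538 bp.

2474, 1720, 1519, 1158, 538 bp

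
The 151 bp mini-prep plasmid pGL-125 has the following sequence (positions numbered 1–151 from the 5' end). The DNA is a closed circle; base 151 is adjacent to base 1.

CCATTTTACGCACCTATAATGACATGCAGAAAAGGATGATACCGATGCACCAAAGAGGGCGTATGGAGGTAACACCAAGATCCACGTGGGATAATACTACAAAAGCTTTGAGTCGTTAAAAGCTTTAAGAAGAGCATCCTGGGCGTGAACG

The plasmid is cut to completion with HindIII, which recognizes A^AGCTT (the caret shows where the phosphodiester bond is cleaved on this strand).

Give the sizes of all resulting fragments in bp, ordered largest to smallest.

134, 17 bp

HindIII sites (AAGCTT) start at positions 103, 120.
HindIII cuts after the first base of each site, so after positions 103, 120.
Circular molecule, 2 cuts → 2 fragments:
  104–120 → 17 bp
  121–151 then 1–103 → 31 + 103 = 134 bp
Sorted largest to smallest: 134, 17 bp.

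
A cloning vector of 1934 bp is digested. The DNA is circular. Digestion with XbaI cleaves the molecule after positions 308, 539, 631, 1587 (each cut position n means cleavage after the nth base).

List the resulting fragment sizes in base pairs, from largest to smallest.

Circular molecule, 4 cuts → 4 fragments:
  539 − 308 = 231 bp
  631 − 539 = 92 bp
  1587 − 631 = 956 bp
  wrap: 1934 − 1587 + 308 = 655 bp
Sorted largest to smallest: 956, 655, 231, 92 bp.

956, 655, 231, 92 bp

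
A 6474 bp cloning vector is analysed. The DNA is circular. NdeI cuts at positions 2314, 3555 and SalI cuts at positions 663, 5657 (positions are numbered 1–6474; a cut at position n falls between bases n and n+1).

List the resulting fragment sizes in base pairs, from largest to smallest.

2102, 1651, 1480, 1241 bp

Combined cut positions (sorted): 663, 2314, 3555, 5657.
Circular molecule, 4 cuts → 4 fragments:
  2314 − 663 = 1651 bp
  3555 − 2314 = 1241 bp
  5657 − 3555 = 2102 bp
  wrap: 6474 − 5657 + 663 = 1480 bp
Sorted largest to smallest: 2102, 1651, 1480, 1241 bp.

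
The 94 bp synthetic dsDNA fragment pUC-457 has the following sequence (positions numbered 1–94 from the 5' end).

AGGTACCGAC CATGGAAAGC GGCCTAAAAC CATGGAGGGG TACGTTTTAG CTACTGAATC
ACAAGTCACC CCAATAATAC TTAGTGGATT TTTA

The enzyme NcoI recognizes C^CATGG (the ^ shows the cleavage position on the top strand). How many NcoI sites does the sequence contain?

CCATGG occurs starting at positions 10, 30.
NcoI cuts at 2 sites.

2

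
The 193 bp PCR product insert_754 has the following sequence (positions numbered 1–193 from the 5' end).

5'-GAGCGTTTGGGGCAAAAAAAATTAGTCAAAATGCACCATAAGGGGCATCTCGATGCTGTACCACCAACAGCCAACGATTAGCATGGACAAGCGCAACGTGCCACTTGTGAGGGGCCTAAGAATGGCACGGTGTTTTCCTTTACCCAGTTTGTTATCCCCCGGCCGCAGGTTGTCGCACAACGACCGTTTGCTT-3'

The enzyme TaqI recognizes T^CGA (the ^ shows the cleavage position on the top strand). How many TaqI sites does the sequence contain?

TCGA occurs starting at position 50.
TaqI cuts at 1 site.

1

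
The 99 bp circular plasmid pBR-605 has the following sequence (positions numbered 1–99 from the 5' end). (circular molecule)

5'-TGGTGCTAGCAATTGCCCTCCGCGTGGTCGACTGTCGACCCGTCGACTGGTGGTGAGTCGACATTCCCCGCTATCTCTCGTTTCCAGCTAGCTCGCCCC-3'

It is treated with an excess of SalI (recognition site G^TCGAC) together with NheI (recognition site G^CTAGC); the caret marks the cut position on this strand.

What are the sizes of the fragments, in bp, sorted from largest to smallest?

30, 22, 17, 15, 8, 7 bp

SalI sites (GTCGAC) start at positions 27, 34, 42, 57.
SalI cuts after the first base of each site, so after positions 27, 34, 42, 57.
NheI sites (GCTAGC) start at positions 5, 87.
NheI cuts after the first base of each site, so after positions 5, 87.
Combined cut positions: 5, 27, 34, 42, 57, 87.
Circular molecule, 6 cuts → 6 fragments:
  6–27 → 22 bp
  28–34 → 7 bp
  35–42 → 8 bp
  43–57 → 15 bp
  58–87 → 30 bp
  88–99 then 1–5 → 12 + 5 = 17 bp
Sorted largest to smallest: 30, 22, 17, 15, 8, 7 bp.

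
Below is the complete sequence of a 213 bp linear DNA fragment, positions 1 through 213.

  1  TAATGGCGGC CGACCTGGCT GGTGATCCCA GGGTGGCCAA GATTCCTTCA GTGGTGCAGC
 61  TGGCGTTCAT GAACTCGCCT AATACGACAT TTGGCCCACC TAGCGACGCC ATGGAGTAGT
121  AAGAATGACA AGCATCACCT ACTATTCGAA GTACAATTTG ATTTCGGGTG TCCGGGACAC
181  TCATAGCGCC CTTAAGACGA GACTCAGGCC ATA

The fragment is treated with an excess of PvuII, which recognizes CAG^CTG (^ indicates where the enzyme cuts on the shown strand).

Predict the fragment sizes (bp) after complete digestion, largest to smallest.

The PvuII site (CAGCTG) starts at position 57.
PvuII cuts after base 3 of each site, so after position 59.
Linear molecule, 1 cut → 2 fragments:
  1–59 → 59 bp
  60–213 → 154 bp
Sorted largest to smallest: 154, 59 bp.

154, 59 bp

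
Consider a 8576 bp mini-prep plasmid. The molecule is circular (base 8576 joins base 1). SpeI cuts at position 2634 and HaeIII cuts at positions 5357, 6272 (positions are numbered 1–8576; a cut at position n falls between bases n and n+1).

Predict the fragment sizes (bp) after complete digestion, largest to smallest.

4938, 2723, 915 bp

Combined cut positions (sorted): 2634, 5357, 6272.
Circular molecule, 3 cuts → 3 fragments:
  5357 − 2634 = 2723 bp
  6272 − 5357 = 915 bp
  wrap: 8576 − 6272 + 2634 = 4938 bp
Sorted largest to smallest: 4938, 2723, 915 bp.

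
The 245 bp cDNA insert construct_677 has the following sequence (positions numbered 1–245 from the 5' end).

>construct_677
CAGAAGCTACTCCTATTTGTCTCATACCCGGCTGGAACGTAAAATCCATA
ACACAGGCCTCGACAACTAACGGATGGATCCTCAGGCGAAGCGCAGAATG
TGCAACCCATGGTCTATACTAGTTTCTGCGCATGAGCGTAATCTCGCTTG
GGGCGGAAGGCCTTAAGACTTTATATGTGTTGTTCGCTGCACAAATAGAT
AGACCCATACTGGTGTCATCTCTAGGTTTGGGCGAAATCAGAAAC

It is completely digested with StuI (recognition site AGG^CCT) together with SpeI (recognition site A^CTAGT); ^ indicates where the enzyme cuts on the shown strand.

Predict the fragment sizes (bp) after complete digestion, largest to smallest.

StuI sites (AGGCCT) start at positions 55, 158.
StuI cuts after base 3 of each site, so after positions 57, 160.
The SpeI site (ACTAGT) starts at position 118.
SpeI cuts after the first base of each site, so after position 118.
Combined cut positions: 57, 118, 160.
Linear molecule, 3 cuts → 4 fragments:
  1–57 → 57 bp
  58–118 → 61 bp
  119–160 → 42 bp
  161–245 → 85 bp
Sorted largest to smallest: 85, 61, 57, 42 bp.

85, 61, 57, 42 bp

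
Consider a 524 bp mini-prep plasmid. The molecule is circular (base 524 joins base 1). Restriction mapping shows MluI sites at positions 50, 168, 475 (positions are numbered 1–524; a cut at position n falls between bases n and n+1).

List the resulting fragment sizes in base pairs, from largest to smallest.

Circular molecule, 3 cuts → 3 fragments:
  168 − 50 = 118 bp
  475 − 168 = 307 bp
  wrap: 524 − 475 + 50 = 99 bp
Sorted largest to smallest: 307, 118, 99 bp.

307, 118, 99 bp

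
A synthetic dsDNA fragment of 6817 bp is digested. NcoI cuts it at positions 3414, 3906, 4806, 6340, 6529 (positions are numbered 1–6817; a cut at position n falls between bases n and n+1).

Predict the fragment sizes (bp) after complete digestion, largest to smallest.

3414, 1534, 900, 492, 288, 189 bp

Linear molecule, 5 cuts → 6 fragments:
  3414 − 0 = 3414 bp
  3906 − 3414 = 492 bp
  4806 − 3906 = 900 bp
  6340 − 4806 = 1534 bp
  6529 − 6340 = 189 bp
  6817 − 6529 = 288 bp
Sorted largest to smallest: 3414, 1534, 900, 492, 288, 189 bp.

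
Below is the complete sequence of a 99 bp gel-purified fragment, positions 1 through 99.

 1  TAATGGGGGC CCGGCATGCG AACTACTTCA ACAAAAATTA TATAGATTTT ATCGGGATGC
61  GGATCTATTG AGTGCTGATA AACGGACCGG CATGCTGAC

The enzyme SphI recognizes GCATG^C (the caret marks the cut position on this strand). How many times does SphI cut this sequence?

GCATGC occurs starting at positions 14, 90.
SphI cuts at 2 sites.

2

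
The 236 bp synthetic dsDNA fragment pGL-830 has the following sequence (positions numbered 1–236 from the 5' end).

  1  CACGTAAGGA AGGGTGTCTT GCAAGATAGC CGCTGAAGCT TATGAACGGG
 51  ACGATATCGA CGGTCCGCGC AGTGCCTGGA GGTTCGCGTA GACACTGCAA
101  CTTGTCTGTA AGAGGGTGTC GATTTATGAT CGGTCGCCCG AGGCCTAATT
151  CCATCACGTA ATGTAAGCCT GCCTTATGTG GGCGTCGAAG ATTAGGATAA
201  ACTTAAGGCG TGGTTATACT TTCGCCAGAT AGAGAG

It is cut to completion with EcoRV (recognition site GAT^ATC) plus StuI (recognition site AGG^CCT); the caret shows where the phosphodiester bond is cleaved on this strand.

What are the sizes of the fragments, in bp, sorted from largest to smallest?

93, 88, 55 bp

The EcoRV site (GATATC) starts at position 53.
EcoRV cuts after base 3 of each site, so after position 55.
The StuI site (AGGCCT) starts at position 141.
StuI cuts after base 3 of each site, so after position 143.
Combined cut positions: 55, 143.
Linear molecule, 2 cuts → 3 fragments:
  1–55 → 55 bp
  56–143 → 88 bp
  144–236 → 93 bp
Sorted largest to smallest: 93, 88, 55 bp.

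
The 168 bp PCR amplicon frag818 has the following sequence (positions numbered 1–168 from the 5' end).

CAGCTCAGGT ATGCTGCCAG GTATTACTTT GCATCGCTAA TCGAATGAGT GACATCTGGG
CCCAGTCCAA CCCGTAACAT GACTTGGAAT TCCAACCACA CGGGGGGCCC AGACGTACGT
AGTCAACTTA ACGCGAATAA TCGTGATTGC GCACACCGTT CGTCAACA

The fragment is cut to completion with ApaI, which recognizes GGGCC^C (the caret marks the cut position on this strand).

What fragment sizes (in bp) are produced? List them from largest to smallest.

ApaI sites (GGGCCC) start at positions 58, 105.
ApaI cuts after base 5 of each site (before the last base), so after positions 62, 109.
Linear molecule, 2 cuts → 3 fragments:
  1–62 → 62 bp
  63–109 → 47 bp
  110–168 → 59 bp
Sorted largest to smallest: 62, 59, 47 bp.

62, 59, 47 bp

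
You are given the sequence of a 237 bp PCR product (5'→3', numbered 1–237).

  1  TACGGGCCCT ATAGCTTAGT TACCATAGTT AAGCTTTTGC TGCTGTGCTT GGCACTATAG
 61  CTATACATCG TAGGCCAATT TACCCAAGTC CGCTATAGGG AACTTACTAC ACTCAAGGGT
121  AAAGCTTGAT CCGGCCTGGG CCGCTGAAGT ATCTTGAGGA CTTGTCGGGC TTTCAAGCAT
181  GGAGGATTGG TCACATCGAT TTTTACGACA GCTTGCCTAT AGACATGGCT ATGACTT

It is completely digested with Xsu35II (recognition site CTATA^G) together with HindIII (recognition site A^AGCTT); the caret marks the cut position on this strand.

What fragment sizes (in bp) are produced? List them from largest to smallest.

99, 38, 28, 25, 18, 16, 13 bp

Xsu35II sites (CTATAG) start at positions 9, 55, 93, 217.
Xsu35II cuts after base 5 of each site (before the last base), so after positions 13, 59, 97, 221.
HindIII sites (AAGCTT) start at positions 31, 122.
HindIII cuts after the first base of each site, so after positions 31, 122.
Combined cut positions: 13, 31, 59, 97, 122, 221.
Linear molecule, 6 cuts → 7 fragments:
  1–13 → 13 bp
  14–31 → 18 bp
  32–59 → 28 bp
  60–97 → 38 bp
  98–122 → 25 bp
  123–221 → 99 bp
  222–237 → 16 bp
Sorted largest to smallest: 99, 38, 28, 25, 18, 16, 13 bp.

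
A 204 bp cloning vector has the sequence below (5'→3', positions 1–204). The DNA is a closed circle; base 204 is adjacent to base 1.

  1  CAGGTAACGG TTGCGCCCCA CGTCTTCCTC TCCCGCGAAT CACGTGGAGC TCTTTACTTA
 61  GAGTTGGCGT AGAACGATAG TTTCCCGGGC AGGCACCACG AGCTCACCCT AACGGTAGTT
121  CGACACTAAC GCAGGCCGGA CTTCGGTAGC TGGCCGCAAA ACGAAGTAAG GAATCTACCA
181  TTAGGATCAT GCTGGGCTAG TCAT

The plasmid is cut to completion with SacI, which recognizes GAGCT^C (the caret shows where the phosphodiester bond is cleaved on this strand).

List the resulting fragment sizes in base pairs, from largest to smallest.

SacI sites (GAGCTC) start at positions 47, 100.
SacI cuts after base 5 of each site (before the last base), so after positions 51, 104.
Circular molecule, 2 cuts → 2 fragments:
  52–104 → 53 bp
  105–204 then 1–51 → 100 + 51 = 151 bp
Sorted largest to smallest: 151, 53 bp.

151, 53 bp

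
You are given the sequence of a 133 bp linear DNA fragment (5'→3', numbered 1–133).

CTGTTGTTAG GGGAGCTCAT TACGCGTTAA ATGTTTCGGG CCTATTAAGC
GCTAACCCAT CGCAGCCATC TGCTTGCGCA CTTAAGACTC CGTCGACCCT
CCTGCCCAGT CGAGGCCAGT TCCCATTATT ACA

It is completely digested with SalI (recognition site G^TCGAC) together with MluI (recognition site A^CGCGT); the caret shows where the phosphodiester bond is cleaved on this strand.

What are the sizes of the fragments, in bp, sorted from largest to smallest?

70, 41, 22 bp

The SalI site (GTCGAC) starts at position 92.
SalI cuts after the first base of each site, so after position 92.
The MluI site (ACGCGT) starts at position 22.
MluI cuts after the first base of each site, so after position 22.
Combined cut positions: 22, 92.
Linear molecule, 2 cuts → 3 fragments:
  1–22 → 22 bp
  23–92 → 70 bp
  93–133 → 41 bp
Sorted largest to smallest: 70, 41, 22 bp.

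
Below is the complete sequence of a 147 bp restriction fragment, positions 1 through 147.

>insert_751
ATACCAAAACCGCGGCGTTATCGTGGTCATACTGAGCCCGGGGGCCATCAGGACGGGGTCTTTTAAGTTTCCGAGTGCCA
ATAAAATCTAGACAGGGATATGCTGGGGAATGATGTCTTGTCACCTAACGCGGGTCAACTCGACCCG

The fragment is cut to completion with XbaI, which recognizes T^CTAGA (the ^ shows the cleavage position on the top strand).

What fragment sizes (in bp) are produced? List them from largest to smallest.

87, 60 bp

The XbaI site (TCTAGA) starts at position 87.
XbaI cuts after the first base of each site, so after position 87.
Linear molecule, 1 cut → 2 fragments:
  1–87 → 87 bp
  88–147 → 60 bp
Sorted largest to smallest: 87, 60 bp.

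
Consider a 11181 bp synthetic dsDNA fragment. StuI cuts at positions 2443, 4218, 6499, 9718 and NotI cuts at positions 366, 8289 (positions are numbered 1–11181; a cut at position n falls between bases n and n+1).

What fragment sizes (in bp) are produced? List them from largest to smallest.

Combined cut positions (sorted): 366, 2443, 4218, 6499, 8289, 9718.
Linear molecule, 6 cuts → 7 fragments:
  366 − 0 = 366 bp
  2443 − 366 = 2077 bp
  4218 − 2443 = 1775 bp
  6499 − 4218 = 2281 bp
  8289 − 6499 = 1790 bp
  9718 − 8289 = 1429 bp
  11181 − 9718 = 1463 bp
Sorted largest to smallest: 2281, 2077, 1790, 1775, 1463, 1429, 366 bp.

2281, 2077, 1790, 1775, 1463, 1429, 366 bp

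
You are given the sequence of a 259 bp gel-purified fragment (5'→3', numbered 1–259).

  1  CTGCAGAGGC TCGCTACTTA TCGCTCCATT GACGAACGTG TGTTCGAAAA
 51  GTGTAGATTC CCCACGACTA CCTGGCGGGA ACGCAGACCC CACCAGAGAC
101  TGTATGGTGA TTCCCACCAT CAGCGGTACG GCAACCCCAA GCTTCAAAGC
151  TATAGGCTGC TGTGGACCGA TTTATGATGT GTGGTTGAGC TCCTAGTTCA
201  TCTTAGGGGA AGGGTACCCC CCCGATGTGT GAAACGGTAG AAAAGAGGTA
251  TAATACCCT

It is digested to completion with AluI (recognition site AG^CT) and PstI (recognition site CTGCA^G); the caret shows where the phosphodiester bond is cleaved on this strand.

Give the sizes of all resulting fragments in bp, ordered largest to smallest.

136, 70, 40, 8, 5 bp

AluI sites (AGCT) start at positions 140, 148, 188.
AluI cuts after base 2 of each site, so after positions 141, 149, 189.
The PstI site (CTGCAG) starts at position 1.
PstI cuts after base 5 of each site (before the last base), so after position 5.
Combined cut positions: 5, 141, 149, 189.
Linear molecule, 4 cuts → 5 fragments:
  1–5 → 5 bp
  6–141 → 136 bp
  142–149 → 8 bp
  150–189 → 40 bp
  190–259 → 70 bp
Sorted largest to smallest: 136, 70, 40, 8, 5 bp.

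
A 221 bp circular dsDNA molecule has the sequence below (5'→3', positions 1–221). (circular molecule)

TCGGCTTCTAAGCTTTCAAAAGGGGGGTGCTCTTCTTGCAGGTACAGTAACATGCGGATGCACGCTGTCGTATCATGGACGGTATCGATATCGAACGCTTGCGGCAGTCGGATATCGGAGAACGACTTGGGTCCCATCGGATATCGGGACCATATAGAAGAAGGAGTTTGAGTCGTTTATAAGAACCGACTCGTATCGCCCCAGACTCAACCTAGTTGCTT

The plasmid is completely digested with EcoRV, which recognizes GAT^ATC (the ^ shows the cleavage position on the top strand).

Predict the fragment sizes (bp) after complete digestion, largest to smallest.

168, 29, 24 bp

EcoRV sites (GATATC) start at positions 87, 111, 140.
EcoRV cuts after base 3 of each site, so after positions 89, 113, 142.
Circular molecule, 3 cuts → 3 fragments:
  90–113 → 24 bp
  114–142 → 29 bp
  143–221 then 1–89 → 79 + 89 = 168 bp
Sorted largest to smallest: 168, 29, 24 bp.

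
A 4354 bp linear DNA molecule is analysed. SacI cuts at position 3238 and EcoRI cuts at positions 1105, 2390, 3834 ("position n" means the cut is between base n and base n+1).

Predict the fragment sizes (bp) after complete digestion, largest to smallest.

1285, 1105, 848, 596, 520 bp

Combined cut positions (sorted): 1105, 2390, 3238, 3834.
Linear molecule, 4 cuts → 5 fragments:
  1105 − 0 = 1105 bp
  2390 − 1105 = 1285 bp
  3238 − 2390 = 848 bp
  3834 − 3238 = 596 bp
  4354 − 3834 = 520 bp
Sorted largest to smallest: 1285, 1105, 848, 596, 520 bp.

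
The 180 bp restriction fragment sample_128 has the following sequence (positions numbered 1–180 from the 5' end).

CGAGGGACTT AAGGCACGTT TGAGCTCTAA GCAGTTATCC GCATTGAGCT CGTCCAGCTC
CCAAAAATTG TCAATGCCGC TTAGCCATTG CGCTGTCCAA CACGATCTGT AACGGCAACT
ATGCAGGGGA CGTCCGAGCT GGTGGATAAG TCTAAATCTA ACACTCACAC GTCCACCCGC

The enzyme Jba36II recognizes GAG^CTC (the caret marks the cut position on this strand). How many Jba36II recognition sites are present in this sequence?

GAGCTC occurs starting at positions 22, 46.
Jba36II cuts at 2 sites.

2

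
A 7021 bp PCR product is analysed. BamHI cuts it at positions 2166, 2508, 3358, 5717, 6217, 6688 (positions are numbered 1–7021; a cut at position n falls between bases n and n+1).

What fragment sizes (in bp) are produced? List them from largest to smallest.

2359, 2166, 850, 500, 471, 342, 333 bp

Linear molecule, 6 cuts → 7 fragments:
  2166 − 0 = 2166 bp
  2508 − 2166 = 342 bp
  3358 − 2508 = 850 bp
  5717 − 3358 = 2359 bp
  6217 − 5717 = 500 bp
  6688 − 6217 = 471 bp
  7021 − 6688 = 333 bp
Sorted largest to smallest: 2359, 2166, 850, 500, 471, 342, 333 bp.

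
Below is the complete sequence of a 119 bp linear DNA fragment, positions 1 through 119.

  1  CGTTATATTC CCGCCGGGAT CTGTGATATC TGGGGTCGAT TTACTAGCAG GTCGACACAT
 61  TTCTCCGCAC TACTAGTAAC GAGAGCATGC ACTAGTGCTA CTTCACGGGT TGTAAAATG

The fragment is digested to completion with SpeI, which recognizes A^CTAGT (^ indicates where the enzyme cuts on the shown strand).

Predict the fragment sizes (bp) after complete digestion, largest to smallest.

72, 28, 19 bp

SpeI sites (ACTAGT) start at positions 72, 91.
SpeI cuts after the first base of each site, so after positions 72, 91.
Linear molecule, 2 cuts → 3 fragments:
  1–72 → 72 bp
  73–91 → 19 bp
  92–119 → 28 bp
Sorted largest to smallest: 72, 28, 19 bp.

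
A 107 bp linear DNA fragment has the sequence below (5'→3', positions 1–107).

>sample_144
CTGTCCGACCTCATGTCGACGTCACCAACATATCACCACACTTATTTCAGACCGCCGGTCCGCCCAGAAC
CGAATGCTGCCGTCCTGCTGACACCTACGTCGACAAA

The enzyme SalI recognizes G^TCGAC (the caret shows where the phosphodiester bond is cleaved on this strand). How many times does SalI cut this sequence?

2

GTCGAC occurs starting at positions 15, 99.
SalI cuts at 2 sites.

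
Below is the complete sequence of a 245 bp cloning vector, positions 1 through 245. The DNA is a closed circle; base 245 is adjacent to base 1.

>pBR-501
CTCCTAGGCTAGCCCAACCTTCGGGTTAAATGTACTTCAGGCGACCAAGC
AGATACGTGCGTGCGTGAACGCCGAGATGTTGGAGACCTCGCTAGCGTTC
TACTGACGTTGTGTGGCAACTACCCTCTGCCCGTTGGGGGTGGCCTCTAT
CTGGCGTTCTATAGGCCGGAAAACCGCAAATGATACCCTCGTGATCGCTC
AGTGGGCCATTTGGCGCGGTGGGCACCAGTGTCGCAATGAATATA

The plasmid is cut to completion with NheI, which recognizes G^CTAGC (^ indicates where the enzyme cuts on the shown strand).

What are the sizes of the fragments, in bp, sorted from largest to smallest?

162, 83 bp

NheI sites (GCTAGC) start at positions 8, 91.
NheI cuts after the first base of each site, so after positions 8, 91.
Circular molecule, 2 cuts → 2 fragments:
  9–91 → 83 bp
  92–245 then 1–8 → 154 + 8 = 162 bp
Sorted largest to smallest: 162, 83 bp.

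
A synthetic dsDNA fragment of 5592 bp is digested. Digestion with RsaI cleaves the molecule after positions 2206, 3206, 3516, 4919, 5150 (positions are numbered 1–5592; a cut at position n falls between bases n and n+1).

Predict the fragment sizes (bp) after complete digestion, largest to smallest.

2206, 1403, 1000, 442, 310, 231 bp

Linear molecule, 5 cuts → 6 fragments:
  2206 − 0 = 2206 bp
  3206 − 2206 = 1000 bp
  3516 − 3206 = 310 bp
  4919 − 3516 = 1403 bp
  5150 − 4919 = 231 bp
  5592 − 5150 = 442 bp
Sorted largest to smallest: 2206, 1403, 1000, 442, 310, 231 bp.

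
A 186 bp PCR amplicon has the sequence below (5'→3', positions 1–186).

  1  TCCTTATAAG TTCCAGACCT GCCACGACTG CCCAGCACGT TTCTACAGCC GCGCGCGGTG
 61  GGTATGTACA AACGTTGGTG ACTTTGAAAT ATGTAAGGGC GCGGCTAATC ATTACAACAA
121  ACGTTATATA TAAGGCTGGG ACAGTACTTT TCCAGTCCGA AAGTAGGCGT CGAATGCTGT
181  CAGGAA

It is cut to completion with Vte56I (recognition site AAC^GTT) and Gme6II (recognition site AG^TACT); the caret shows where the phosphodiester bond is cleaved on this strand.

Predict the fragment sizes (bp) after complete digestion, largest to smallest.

Vte56I sites (AACGTT) start at positions 71, 120.
Vte56I cuts after base 3 of each site, so after positions 73, 122.
The Gme6II site (AGTACT) starts at position 143.
Gme6II cuts after base 2 of each site, so after position 144.
Combined cut positions: 73, 122, 144.
Linear molecule, 3 cuts → 4 fragments:
  1–73 → 73 bp
  74–122 → 49 bp
  123–144 → 22 bp
  145–186 → 42 bp
Sorted largest to smallest: 73, 49, 42, 22 bp.

73, 49, 42, 22 bp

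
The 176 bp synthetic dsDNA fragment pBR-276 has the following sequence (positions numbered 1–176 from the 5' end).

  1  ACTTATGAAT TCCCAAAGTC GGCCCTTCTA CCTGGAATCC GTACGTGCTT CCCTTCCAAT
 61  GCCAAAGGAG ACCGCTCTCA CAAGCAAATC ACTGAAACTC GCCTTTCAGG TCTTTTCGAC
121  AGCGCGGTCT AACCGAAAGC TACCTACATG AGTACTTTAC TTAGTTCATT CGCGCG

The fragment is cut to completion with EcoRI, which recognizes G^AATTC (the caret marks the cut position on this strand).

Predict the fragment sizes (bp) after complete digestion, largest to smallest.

The EcoRI site (GAATTC) starts at position 7.
EcoRI cuts after the first base of each site, so after position 7.
Linear molecule, 1 cut → 2 fragments:
  1–7 → 7 bp
  8–176 → 169 bp
Sorted largest to smallest: 169, 7 bp.

169, 7 bp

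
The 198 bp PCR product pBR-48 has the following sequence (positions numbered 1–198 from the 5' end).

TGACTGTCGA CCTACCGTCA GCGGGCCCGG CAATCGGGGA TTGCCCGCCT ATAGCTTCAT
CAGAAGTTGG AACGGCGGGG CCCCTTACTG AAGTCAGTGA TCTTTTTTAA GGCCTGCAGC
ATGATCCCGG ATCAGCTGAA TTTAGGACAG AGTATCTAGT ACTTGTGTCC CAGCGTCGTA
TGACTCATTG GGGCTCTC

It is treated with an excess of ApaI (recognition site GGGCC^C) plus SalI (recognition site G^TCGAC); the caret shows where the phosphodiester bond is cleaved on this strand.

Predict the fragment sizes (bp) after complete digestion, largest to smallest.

116, 55, 21, 6 bp

ApaI sites (GGGCCC) start at positions 23, 78.
ApaI cuts after base 5 of each site (before the last base), so after positions 27, 82.
The SalI site (GTCGAC) starts at position 6.
SalI cuts after the first base of each site, so after position 6.
Combined cut positions: 6, 27, 82.
Linear molecule, 3 cuts → 4 fragments:
  1–6 → 6 bp
  7–27 → 21 bp
  28–82 → 55 bp
  83–198 → 116 bp
Sorted largest to smallest: 116, 55, 21, 6 bp.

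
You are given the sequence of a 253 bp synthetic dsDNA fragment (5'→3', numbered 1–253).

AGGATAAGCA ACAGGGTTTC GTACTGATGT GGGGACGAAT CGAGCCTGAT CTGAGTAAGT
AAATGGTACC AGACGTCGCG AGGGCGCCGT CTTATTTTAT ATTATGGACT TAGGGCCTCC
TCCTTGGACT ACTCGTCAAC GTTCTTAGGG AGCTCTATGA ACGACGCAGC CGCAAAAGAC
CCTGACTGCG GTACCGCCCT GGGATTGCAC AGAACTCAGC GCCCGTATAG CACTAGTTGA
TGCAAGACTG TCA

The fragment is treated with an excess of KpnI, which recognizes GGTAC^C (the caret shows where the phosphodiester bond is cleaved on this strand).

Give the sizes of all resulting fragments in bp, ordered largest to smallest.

125, 69, 59 bp

KpnI sites (GGTACC) start at positions 65, 190.
KpnI cuts after base 5 of each site (before the last base), so after positions 69, 194.
Linear molecule, 2 cuts → 3 fragments:
  1–69 → 69 bp
  70–194 → 125 bp
  195–253 → 59 bp
Sorted largest to smallest: 125, 69, 59 bp.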